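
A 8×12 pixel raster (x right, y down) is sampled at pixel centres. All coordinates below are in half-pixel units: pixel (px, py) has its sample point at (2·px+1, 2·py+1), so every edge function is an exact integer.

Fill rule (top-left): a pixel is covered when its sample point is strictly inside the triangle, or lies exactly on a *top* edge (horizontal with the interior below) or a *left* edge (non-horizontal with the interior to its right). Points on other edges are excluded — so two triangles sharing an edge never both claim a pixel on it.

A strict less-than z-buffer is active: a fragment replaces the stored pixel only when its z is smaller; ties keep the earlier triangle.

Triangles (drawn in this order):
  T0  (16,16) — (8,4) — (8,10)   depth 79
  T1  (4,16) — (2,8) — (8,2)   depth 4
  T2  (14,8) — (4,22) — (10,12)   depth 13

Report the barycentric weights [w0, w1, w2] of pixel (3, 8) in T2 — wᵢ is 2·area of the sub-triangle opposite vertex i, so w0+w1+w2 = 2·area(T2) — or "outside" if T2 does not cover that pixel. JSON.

T0:
  2·area = 48  (B↔C swapped to make it positive)
  edge (16, 16)→(8, 10): d=(-8,-6) top-left  bias=+0
  edge (8, 10)→(8, 4): d=(0,-6) top-left  bias=+0
  edge (8, 4)→(16, 16): d=(8,12) right/bottom  bias=-1
    (4,3)@(9, 7): e=[30,6,12] → X
    (5,3)@(11, 7): e=[42,18,-12] → .
    (4,4)@(9, 9): e=[14,6,28] → X
    (5,4)@(11, 9): e=[26,18,4] → X
    (6,4)@(13, 9): e=[38,30,-20] → .
    (4,5)@(9, 11): e=[-2,6,44] → .
    (5,5)@(11, 11): e=[10,18,20] → X
    (6,5)@(13, 11): e=[22,30,-4] → .
    (5,6)@(11, 13): e=[-6,18,36] → .
    (6,6)@(13, 13): e=[6,30,12] → X
    (7,6)@(15, 13): e=[18,42,-12] → .
    (6,7)@(13, 15): e=[-10,30,28] → .
  covered (6 px):
    . . . . . . . .
    . . . . . . . .
    . . . . . . . .
    . . . . X . . .
    . . . . X X . .
    . . . . . X . .
    . . . . . . X .
    . . . . . . . X
    . . . . . . . .
    . . . . . . . .
    . . . . . . . .
    . . . . . . . .
T1:
  2·area = 60
  edge (4, 16)→(2, 8): d=(-2,-8) top-left  bias=+0
  edge (2, 8)→(8, 2): d=(6,-6) top-left  bias=+0
  edge (8, 2)→(4, 16): d=(-4,14) right/bottom  bias=-1
    (4,0)@(9, 1): e=[70,0,-10] → .  [on edge]
    (3,1)@(7, 3): e=[50,0,10] → X  [on edge]
    (4,1)@(9, 3): e=[66,12,-18] → .
    (2,2)@(5, 5): e=[30,0,30] → X  [on edge]
    (4,2)@(9, 5): e=[62,24,-26] → .
    (1,3)@(3, 7): e=[10,0,50] → X  [on edge]
    (3,3)@(7, 7): e=[42,24,-6] → .
    (0,4)@(1, 9): e=[-10,0,70] → .  [on edge]
    (1,4)@(3, 9): e=[6,12,42] → X
    (3,4)@(7, 9): e=[38,36,-14] → .
    (1,5)@(3, 11): e=[2,24,34] → X
    (3,5)@(7, 11): e=[34,48,-22] → .
  covered (9 px):
    . . . . . . . .
    . . . X . . . .
    . . X X . . . .
    . X X . . . . .
    . X X . . . . .
    . X X . . . . .
    . . . . . . . .
    . . . . . . . .
    . . . . . . . .
    . . . . . . . .
    . . . . . . . .
    . . . . . . . .
T2:
  2·area = 16
  edge (14, 8)→(4, 22): d=(-10,14) right/bottom  bias=-1
  edge (4, 22)→(10, 12): d=(6,-10) top-left  bias=+0
  edge (10, 12)→(14, 8): d=(4,-4) top-left  bias=+0
    (6,3)@(13, 7): e=[24,0,-8] → .  [on edge]
    (7,3)@(15, 7): e=[-4,20,0] → .  [on edge]
    (6,4)@(13, 9): e=[4,12,0] → X  [on edge]
    (7,4)@(15, 9): e=[-24,32,8] → .
    (5,5)@(11, 11): e=[12,4,0] → X  [on edge]
    (6,5)@(13, 11): e=[-16,24,8] → .
    (4,6)@(9, 13): e=[20,-4,0] → .  [on edge]
    (5,6)@(11, 13): e=[-8,16,8] → .
    (3,7)@(7, 15): e=[28,-12,0] → .  [on edge]
    (4,7)@(9, 15): e=[0,8,8] → .  [on edge]
    (2,8)@(5, 17): e=[36,-20,0] → .  [on edge]
    (3,8)@(7, 17): e=[8,0,8] → X  [on edge]
    (1,9)@(3, 19): e=[44,-28,0] → .  [on edge]
    (0,10)@(1, 21): e=[52,-36,0] → .  [on edge]
  covered (3 px):
    . . . . . . . .
    . . . . . . . .
    . . . . . . . .
    . . . . . . . .
    . . . . . . X .
    . . . . . X . .
    . . . . . . . .
    . . . . . . . .
    . . . X . . . .
    . . . . . . . .
    . . . . . . . .
    . . . . . . . .

Answer: [0,8,8]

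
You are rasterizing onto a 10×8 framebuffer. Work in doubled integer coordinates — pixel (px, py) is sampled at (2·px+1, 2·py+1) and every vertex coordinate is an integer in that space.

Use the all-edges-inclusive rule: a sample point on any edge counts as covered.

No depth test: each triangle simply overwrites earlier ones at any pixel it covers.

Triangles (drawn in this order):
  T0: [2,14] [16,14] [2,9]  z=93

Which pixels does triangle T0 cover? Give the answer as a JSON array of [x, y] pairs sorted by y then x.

T0:
  2·area = 70  (B↔C swapped to make it positive)
  edge (2, 14)→(2, 9): d=(0,-5) inclusive
  edge (2, 9)→(16, 14): d=(14,5) inclusive
  edge (16, 14)→(2, 14): d=(-14,0) inclusive
    (1,5)@(3, 11): e=[5,23,42] → █
    (2,5)@(5, 11): e=[15,13,42] → █
    (3,5)@(7, 11): e=[25,3,42] → █
    (4,5)@(9, 11): e=[35,-7,42] → ·
    (1,6)@(3, 13): e=[5,51,14] → █
    (4,6)@(9, 13): e=[35,21,14] → █
    (5,6)@(11, 13): e=[45,11,14] → █
    (6,6)@(13, 13): e=[55,1,14] → █
    (7,6)@(15, 13): e=[65,-9,14] → ·
    (1,7)@(3, 15): e=[5,79,-14] → ·
    (2,7)@(5, 15): e=[15,69,-14] → ·
    (3,7)@(7, 15): e=[25,59,-14] → ·
  covered (9 px):
    · · · · · · · · · ·
    · · · · · · · · · ·
    · · · · · · · · · ·
    · · · · · · · · · ·
    · · · · · · · · · ·
    · █ █ █ · · · · · ·
    · █ █ █ █ █ █ · · ·
    · · · · · · · · · ·

Final: [[1,5],[2,5],[3,5],[1,6],[2,6],[3,6],[4,6],[5,6],[6,6]]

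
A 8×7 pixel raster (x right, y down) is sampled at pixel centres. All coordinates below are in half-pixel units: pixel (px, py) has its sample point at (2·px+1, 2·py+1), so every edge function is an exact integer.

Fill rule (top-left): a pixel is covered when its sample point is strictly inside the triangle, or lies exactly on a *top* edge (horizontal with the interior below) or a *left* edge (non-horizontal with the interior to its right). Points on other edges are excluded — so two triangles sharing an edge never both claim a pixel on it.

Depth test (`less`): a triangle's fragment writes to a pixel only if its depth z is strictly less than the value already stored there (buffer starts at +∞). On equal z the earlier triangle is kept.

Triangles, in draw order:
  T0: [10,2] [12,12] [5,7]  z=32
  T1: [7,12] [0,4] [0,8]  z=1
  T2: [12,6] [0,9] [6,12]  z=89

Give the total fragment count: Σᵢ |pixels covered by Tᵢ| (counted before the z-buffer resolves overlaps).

T0:
  2·area = 60
  edge (10, 2)→(12, 12): d=(2,10) right/bottom  bias=-1
  edge (12, 12)→(5, 7): d=(-7,-5) top-left  bias=+0
  edge (5, 7)→(10, 2): d=(5,-5) top-left  bias=+0
    (5,0)@(11, 1): e=[-12,72,0] → ·  [on edge]
    (4,1)@(9, 3): e=[12,48,0] → #  [on edge]
    (5,1)@(11, 3): e=[-8,58,10] → ·
    (3,2)@(7, 5): e=[36,24,0] → #  [on edge]
    (5,2)@(11, 5): e=[-4,44,20] → ·
    (2,3)@(5, 7): e=[60,0,0] → #  [on edge]
    (5,3)@(11, 7): e=[0,30,30] → ·  [on edge]
    (1,4)@(3, 9): e=[84,-24,0] → ·  [on edge]
    (2,4)@(5, 9): e=[64,-14,10] → ·
    (3,4)@(7, 9): e=[44,-4,20] → ·
    (4,4)@(9, 9): e=[24,6,30] → #
    (5,4)@(11, 9): e=[4,16,40] → #
    (0,5)@(1, 11): e=[108,-48,0] → ·  [on edge]
  covered (9 px):
    · · · · · · · ·
    · · · · # · · ·
    · · · # # · · ·
    · · # # # · · ·
    · · · · # # · ·
    · · · · · # · ·
    · · · · · · · ·
T1:
  2·area = 28  (B↔C swapped to make it positive)
  edge (7, 12)→(0, 8): d=(-7,-4) top-left  bias=+0
  edge (0, 8)→(0, 4): d=(0,-4) top-left  bias=+0
  edge (0, 4)→(7, 12): d=(7,8) right/bottom  bias=-1
    (0,3)@(1, 7): e=[11,4,13] → #
    (1,3)@(3, 7): e=[19,12,-3] → ·
    (0,4)@(1, 9): e=[-3,4,27] → ·
    (1,4)@(3, 9): e=[5,12,11] → #
    (2,4)@(5, 9): e=[13,20,-5] → ·
    (1,5)@(3, 11): e=[-9,12,25] → ·
  covered (2 px):
    · · · · · · · ·
    · · · · · · · ·
    · · · · · · · ·
    # · · · · · · ·
    · # · · · · · ·
    · · · · · · · ·
    · · · · · · · ·
T2:
  2·area = 54  (B↔C swapped to make it positive)
  edge (12, 6)→(6, 12): d=(-6,6) right/bottom  bias=-1
  edge (6, 12)→(0, 9): d=(-6,-3) top-left  bias=+0
  edge (0, 9)→(12, 6): d=(12,-3) top-left  bias=+0
    (7,1)@(15, 3): e=[0,81,-27] → ·  [on edge]
    (6,2)@(13, 5): e=[0,63,-9] → ·  [on edge]
    (4,3)@(9, 7): e=[12,39,3] → #
    (5,3)@(11, 7): e=[0,45,9] → ·  [on edge]
    (0,4)@(1, 9): e=[48,3,3] → #
    (1,4)@(3, 9): e=[36,9,9] → #
    (2,4)@(5, 9): e=[24,15,15] → #
    (3,4)@(7, 9): e=[12,21,21] → #
    (4,4)@(9, 9): e=[0,27,27] → ·  [on edge]
    (0,5)@(1, 11): e=[36,-9,27] → ·
    (1,5)@(3, 11): e=[24,-3,33] → ·
    (2,5)@(5, 11): e=[12,3,39] → #
    (3,5)@(7, 11): e=[0,9,45] → ·  [on edge]
    (2,6)@(5, 13): e=[0,-9,63] → ·  [on edge]
  covered (6 px):
    · · · · · · · ·
    · · · · · · · ·
    · · · · · · · ·
    · · · · # · · ·
    # # # # · · · ·
    · · # · · · · ·
    · · · · · · · ·

Answer: 17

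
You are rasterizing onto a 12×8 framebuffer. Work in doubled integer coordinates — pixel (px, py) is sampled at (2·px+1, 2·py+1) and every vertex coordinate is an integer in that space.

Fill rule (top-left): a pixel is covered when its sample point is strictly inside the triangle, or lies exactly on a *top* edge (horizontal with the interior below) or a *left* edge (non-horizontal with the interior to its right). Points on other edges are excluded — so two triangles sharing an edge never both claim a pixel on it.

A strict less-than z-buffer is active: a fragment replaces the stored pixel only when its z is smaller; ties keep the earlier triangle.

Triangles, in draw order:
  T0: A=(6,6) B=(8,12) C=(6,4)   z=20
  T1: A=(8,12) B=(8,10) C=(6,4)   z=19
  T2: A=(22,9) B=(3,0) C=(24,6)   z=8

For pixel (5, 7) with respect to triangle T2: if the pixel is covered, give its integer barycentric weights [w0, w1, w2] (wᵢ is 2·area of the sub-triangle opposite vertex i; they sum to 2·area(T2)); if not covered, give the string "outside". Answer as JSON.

T0:
  2·area = 4  (B↔C swapped to make it positive)
  edge (6, 6)→(6, 4): d=(0,-2) top-left  bias=+0
  edge (6, 4)→(8, 12): d=(2,8) right/bottom  bias=-1
  edge (8, 12)→(6, 6): d=(-2,-6) top-left  bias=+0
    (2,1)@(5, 3): e=[-2,6,0] → ·  [on edge]
    (3,4)@(7, 9): e=[2,2,0] → #  [on edge]
    (4,4)@(9, 9): e=[6,-14,12] → ·
    (3,5)@(7, 11): e=[2,6,-4] → ·
    (4,7)@(9, 15): e=[6,-2,0] → ·  [on edge]
  covered (1 px):
    · · · · · · · · · · · ·
    · · · · · · · · · · · ·
    · · · · · · · · · · · ·
    · · · · · · · · · · · ·
    · · · # · · · · · · · ·
    · · · · · · · · · · · ·
    · · · · · · · · · · · ·
    · · · · · · · · · · · ·
T1:
  2·area = 4  (B↔C swapped to make it positive)
  edge (8, 12)→(6, 4): d=(-2,-8) top-left  bias=+0
  edge (6, 4)→(8, 10): d=(2,6) right/bottom  bias=-1
  edge (8, 10)→(8, 12): d=(0,2) right/bottom  bias=-1
    (2,0)@(5, 1): e=[-2,0,6] → ·  [on edge]
    (3,3)@(7, 7): e=[2,0,2] → ·  [on edge]
    (4,6)@(9, 13): e=[6,0,-2] → ·  [on edge]
  covered (0 px):
    · · · · · · · · · · · ·
    · · · · · · · · · · · ·
    · · · · · · · · · · · ·
    · · · · · · · · · · · ·
    · · · · · · · · · · · ·
    · · · · · · · · · · · ·
    · · · · · · · · · · · ·
    · · · · · · · · · · · ·
T2:
  2·area = 75
  edge (22, 9)→(3, 0): d=(-19,-9) top-left  bias=+0
  edge (3, 0)→(24, 6): d=(21,6) right/bottom  bias=-1
  edge (24, 6)→(22, 9): d=(-2,3) right/bottom  bias=-1
    (5,1)@(11, 3): e=[15,15,45] → #
    (6,1)@(13, 3): e=[33,3,39] → #
    (7,1)@(15, 3): e=[51,-9,33] → ·
    (5,2)@(11, 5): e=[-23,57,41] → ·
    (6,2)@(13, 5): e=[-5,45,35] → ·
    (7,2)@(15, 5): e=[13,33,29] → #
    (8,2)@(17, 5): e=[31,21,23] → #
    (9,2)@(19, 5): e=[49,9,17] → #
    (10,2)@(21, 5): e=[67,-3,11] → ·
    (7,3)@(15, 7): e=[-25,75,25] → ·
    (8,3)@(17, 7): e=[-7,63,19] → ·
    (9,3)@(19, 7): e=[11,51,13] → #
  covered (8 px):
    · · · · · · · · · · · ·
    · · · · · # # · · · · ·
    · · · · · · · # # # · ·
    · · · · · · · · · # # #
    · · · · · · · · · · · ·
    · · · · · · · · · · · ·
    · · · · · · · · · · · ·
    · · · · · · · · · · · ·

Answer: "outside"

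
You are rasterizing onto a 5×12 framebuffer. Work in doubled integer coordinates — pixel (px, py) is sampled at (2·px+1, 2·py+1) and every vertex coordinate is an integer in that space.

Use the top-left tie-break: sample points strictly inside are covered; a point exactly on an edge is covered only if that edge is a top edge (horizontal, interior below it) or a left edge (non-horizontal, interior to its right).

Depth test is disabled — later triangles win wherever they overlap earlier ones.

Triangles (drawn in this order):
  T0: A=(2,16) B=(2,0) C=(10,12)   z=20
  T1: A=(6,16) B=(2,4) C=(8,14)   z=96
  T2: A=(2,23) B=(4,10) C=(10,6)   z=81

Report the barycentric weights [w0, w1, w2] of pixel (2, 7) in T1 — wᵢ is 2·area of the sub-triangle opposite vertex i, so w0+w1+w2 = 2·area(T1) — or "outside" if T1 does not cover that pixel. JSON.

T0:
  2·area = 128
  edge (2, 16)→(2, 0): d=(0,-16) top-left  bias=+0
  edge (2, 0)→(10, 12): d=(8,12) right/bottom  bias=-1
  edge (10, 12)→(2, 16): d=(-8,4) right/bottom  bias=-1
    (1,1)@(3, 3): e=[16,12,100] → X
    (2,1)@(5, 3): e=[48,-12,92] → .
    (1,2)@(3, 5): e=[16,28,84] → X
    (2,2)@(5, 5): e=[48,4,76] → X
    (3,2)@(7, 5): e=[80,-20,68] → .
    (1,3)@(3, 7): e=[16,44,68] → X
    (3,3)@(7, 7): e=[80,-4,52] → .
    (1,4)@(3, 9): e=[16,60,52] → X
    (3,4)@(7, 9): e=[80,12,36] → X
    (4,4)@(9, 9): e=[112,-12,28] → .
    (1,5)@(3, 11): e=[16,76,36] → X
    (4,5)@(9, 11): e=[112,4,12] → X
  covered (16 px):
    . . . . .
    . X . . .
    . X X . .
    . X X . .
    . X X X .
    . X X X X
    . X X X .
    . X . . .
    . . . . .
    . . . . .
    . . . . .
    . . . . .
T1:
  2·area = 32
  edge (6, 16)→(2, 4): d=(-4,-12) top-left  bias=+0
  edge (2, 4)→(8, 14): d=(6,10) right/bottom  bias=-1
  edge (8, 14)→(6, 16): d=(-2,2) right/bottom  bias=-1
    (0,0)@(1, 1): e=[0,-8,40] → .  [on edge]
    (1,3)@(3, 7): e=[0,8,24] → X  [on edge]
    (2,3)@(5, 7): e=[24,-12,20] → .
    (1,4)@(3, 9): e=[-8,20,20] → .
    (2,4)@(5, 9): e=[16,0,16] → .  [on edge]
    (2,5)@(5, 11): e=[8,12,12] → X
    (3,5)@(7, 11): e=[32,-8,8] → .
    (2,6)@(5, 13): e=[0,24,8] → X  [on edge]
    (3,6)@(7, 13): e=[24,4,4] → X
    (4,6)@(9, 13): e=[48,-16,0] → .  [on edge]
    (2,7)@(5, 15): e=[-8,36,4] → .
    (3,7)@(7, 15): e=[16,16,0] → .  [on edge]
    (2,8)@(5, 17): e=[-16,48,0] → .  [on edge]
    (1,9)@(3, 19): e=[-48,80,0] → .  [on edge]
    (3,9)@(7, 19): e=[0,40,-8] → .  [on edge]
    (0,10)@(1, 21): e=[-80,112,0] → .  [on edge]
  covered (4 px):
    . . . . .
    . . . . .
    . . . . .
    . X . . .
    . . . . .
    . . X . .
    . . X X .
    . . . . .
    . . . . .
    . . . . .
    . . . . .
    . . . . .
T2:
  2·area = 70
  edge (2, 23)→(4, 10): d=(2,-13) top-left  bias=+0
  edge (4, 10)→(10, 6): d=(6,-4) top-left  bias=+0
  edge (10, 6)→(2, 23): d=(-8,17) right/bottom  bias=-1
    (4,3)@(9, 7): e=[59,2,9] → X
    (3,4)@(7, 9): e=[37,6,27] → X
    (4,4)@(9, 9): e=[63,14,-7] → .
    (2,5)@(5, 11): e=[15,10,45] → X
    (4,5)@(9, 11): e=[67,26,-23] → .
    (2,6)@(5, 13): e=[19,22,29] → X
    (3,6)@(7, 13): e=[45,30,-5] → .
    (2,7)@(5, 15): e=[23,34,13] → X
    (3,7)@(7, 15): e=[49,42,-21] → .
    (1,8)@(3, 17): e=[1,38,31] → X
    (2,8)@(5, 17): e=[27,46,-3] → .
    (1,9)@(3, 19): e=[5,50,15] → X
  covered (8 px):
    . . . . .
    . . . . .
    . . . . .
    . . . . X
    . . . X .
    . . X X .
    . . X . .
    . . X . .
    . X . . .
    . X . . .
    . . . . .
    . . . . .

Result: "outside"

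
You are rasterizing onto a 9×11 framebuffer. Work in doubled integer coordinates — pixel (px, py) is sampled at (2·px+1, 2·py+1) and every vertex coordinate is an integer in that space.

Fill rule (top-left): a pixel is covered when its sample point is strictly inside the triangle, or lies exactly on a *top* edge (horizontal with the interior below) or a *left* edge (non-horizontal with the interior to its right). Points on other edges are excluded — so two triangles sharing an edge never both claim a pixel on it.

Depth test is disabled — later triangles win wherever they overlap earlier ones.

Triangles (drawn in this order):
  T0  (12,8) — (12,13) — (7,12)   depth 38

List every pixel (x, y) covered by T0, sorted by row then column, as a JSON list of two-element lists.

T0:
  2·area = 25
  edge (12, 8)→(12, 13): d=(0,5) right/bottom  bias=-1
  edge (12, 13)→(7, 12): d=(-5,-1) top-left  bias=+0
  edge (7, 12)→(12, 8): d=(5,-4) top-left  bias=+0
    (5,4)@(11, 9): e=[5,19,1] → X
    (6,4)@(13, 9): e=[-5,21,9] → .
    (4,5)@(9, 11): e=[15,7,3] → X
    (6,5)@(13, 11): e=[-5,11,19] → .
    (4,6)@(9, 13): e=[15,-3,13] → .
    (5,6)@(11, 13): e=[5,-1,21] → .
  covered (3 px):
    . . . . . . . . .
    . . . . . . . . .
    . . . . . . . . .
    . . . . . . . . .
    . . . . . X . . .
    . . . . X X . . .
    . . . . . . . . .
    . . . . . . . . .
    . . . . . . . . .
    . . . . . . . . .
    . . . . . . . . .

Final: [[5,4],[4,5],[5,5]]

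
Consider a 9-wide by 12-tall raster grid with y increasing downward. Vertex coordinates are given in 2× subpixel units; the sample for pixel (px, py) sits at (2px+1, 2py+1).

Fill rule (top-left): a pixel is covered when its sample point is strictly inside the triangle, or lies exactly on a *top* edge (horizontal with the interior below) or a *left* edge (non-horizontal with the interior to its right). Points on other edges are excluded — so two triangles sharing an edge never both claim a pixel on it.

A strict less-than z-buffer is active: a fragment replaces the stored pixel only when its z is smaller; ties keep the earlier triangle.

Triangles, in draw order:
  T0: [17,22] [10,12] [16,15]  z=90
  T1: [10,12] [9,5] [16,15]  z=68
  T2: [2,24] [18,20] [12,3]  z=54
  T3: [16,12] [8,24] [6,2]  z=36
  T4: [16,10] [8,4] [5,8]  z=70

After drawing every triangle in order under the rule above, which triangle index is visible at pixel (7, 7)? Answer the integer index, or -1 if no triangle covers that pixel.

T0:
  2·area = 39
  edge (17, 22)→(10, 12): d=(-7,-10) top-left  bias=+0
  edge (10, 12)→(16, 15): d=(6,3) right/bottom  bias=-1
  edge (16, 15)→(17, 22): d=(1,7) right/bottom  bias=-1
    (5,6)@(11, 13): e=[3,3,33] → #
    (6,6)@(13, 13): e=[23,-3,19] → ·
    (5,7)@(11, 15): e=[-11,15,35] → ·
    (6,7)@(13, 15): e=[9,9,21] → #
    (7,7)@(15, 15): e=[29,3,7] → #
    (8,7)@(17, 15): e=[49,-3,-7] → ·
    (6,8)@(13, 17): e=[-5,21,23] → ·
    (7,8)@(15, 17): e=[15,15,9] → #
    (8,8)@(17, 17): e=[35,9,-5] → ·
    (7,9)@(15, 19): e=[1,27,11] → #
    (8,9)@(17, 19): e=[21,21,-3] → ·
    (7,10)@(15, 21): e=[-13,39,13] → ·
  covered (5 px):
    · · · · · · · · ·
    · · · · · · · · ·
    · · · · · · · · ·
    · · · · · · · · ·
    · · · · · · · · ·
    · · · · · · · · ·
    · · · · · # · · ·
    · · · · · · # # ·
    · · · · · · · # ·
    · · · · · · · # ·
    · · · · · · · · ·
    · · · · · · · · ·
T1:
  2·area = 39
  edge (10, 12)→(9, 5): d=(-1,-7) top-left  bias=+0
  edge (9, 5)→(16, 15): d=(7,10) right/bottom  bias=-1
  edge (16, 15)→(10, 12): d=(-6,-3) top-left  bias=+0
    (4,2)@(9, 5): e=[0,0,39] → ·  [on edge]
    (5,4)@(11, 9): e=[10,8,21] → #
    (6,4)@(13, 9): e=[24,-12,27] → ·
    (5,5)@(11, 11): e=[8,22,9] → #
    (6,5)@(13, 11): e=[22,2,15] → #
    (7,5)@(15, 11): e=[36,-18,21] → ·
    (5,6)@(11, 13): e=[6,36,-3] → ·
    (6,6)@(13, 13): e=[20,16,3] → #
    (7,6)@(15, 13): e=[34,-4,9] → ·
    (6,7)@(13, 15): e=[18,30,-9] → ·
    (5,9)@(11, 19): e=[0,78,-39] → ·  [on edge]
  covered (4 px):
    · · · · · · · · ·
    · · · · · · · · ·
    · · · · · · · · ·
    · · · · · · · · ·
    · · · · · # · · ·
    · · · · · # # · ·
    · · · · · · # · ·
    · · · · · · · · ·
    · · · · · · · · ·
    · · · · · · · · ·
    · · · · · · · · ·
    · · · · · · · · ·
T2:
  2·area = 296  (B↔C swapped to make it positive)
  edge (2, 24)→(12, 3): d=(10,-21) top-left  bias=+0
  edge (12, 3)→(18, 20): d=(6,17) right/bottom  bias=-1
  edge (18, 20)→(2, 24): d=(-16,4) right/bottom  bias=-1
    (5,3)@(11, 7): e=[19,41,236] → #
    (6,3)@(13, 7): e=[61,7,228] → #
    (7,3)@(15, 7): e=[103,-27,220] → ·
    (5,4)@(11, 9): e=[39,53,204] → #
    (7,4)@(15, 9): e=[123,-15,188] → ·
    (4,5)@(9, 11): e=[17,99,180] → #
    (7,5)@(15, 11): e=[143,-3,156] → ·
    (4,6)@(9, 13): e=[37,111,148] → #
    (7,6)@(15, 13): e=[163,9,124] → #
    (8,6)@(17, 13): e=[205,-25,116] → ·
    (3,7)@(7, 15): e=[15,157,124] → #
    (8,7)@(17, 15): e=[225,-13,84] → ·
  covered (35 px):
    · · · · · · · · ·
    · · · · · · · · ·
    · · · · · · · · ·
    · · · · · # # · ·
    · · · · · # # · ·
    · · · · # # # · ·
    · · · · # # # # ·
    · · · # # # # # ·
    · · · # # # # # ·
    · · # # # # # # #
    · · # # # # # · ·
    · # # · · · · · ·
T3:
  2·area = 200
  edge (16, 12)→(8, 24): d=(-8,12) right/bottom  bias=-1
  edge (8, 24)→(6, 2): d=(-2,-22) top-left  bias=+0
  edge (6, 2)→(16, 12): d=(10,10) right/bottom  bias=-1
    (2,0)@(5, 1): e=[220,-20,0] → ·  [on edge]
    (3,1)@(7, 3): e=[180,20,0] → ·  [on edge]
    (3,2)@(7, 5): e=[164,16,20] → #
    (4,2)@(9, 5): e=[140,60,0] → ·  [on edge]
    (3,3)@(7, 7): e=[148,12,40] → #
    (4,3)@(9, 7): e=[124,56,20] → #
    (5,3)@(11, 7): e=[100,100,0] → ·  [on edge]
    (3,4)@(7, 9): e=[132,8,60] → #
    (5,4)@(11, 9): e=[84,96,20] → #
    (6,4)@(13, 9): e=[60,140,0] → ·  [on edge]
    (3,5)@(7, 11): e=[116,4,80] → #
    (6,5)@(13, 11): e=[44,136,20] → #
    (7,5)@(15, 11): e=[20,180,0] → ·  [on edge]
    (3,6)@(7, 13): e=[100,0,100] → #  [on edge]
    (8,6)@(17, 13): e=[-20,220,0] → ·  [on edge]
  covered (23 px):
    · · · · · · · · ·
    · · · · · · · · ·
    · · · # · · · · ·
    · · · # # · · · ·
    · · · # # # · · ·
    · · · # # # # · ·
    · · · # # # # # ·
    · · · · # # # · ·
    · · · · # # · · ·
    · · · · # # · · ·
    · · · · # · · · ·
    · · · · · · · · ·
T4:
  2·area = 50  (B↔C swapped to make it positive)
  edge (16, 10)→(5, 8): d=(-11,-2) top-left  bias=+0
  edge (5, 8)→(8, 4): d=(3,-4) top-left  bias=+0
  edge (8, 4)→(16, 10): d=(8,6) right/bottom  bias=-1
    (4,2)@(9, 5): e=[41,7,2] → #
    (5,2)@(11, 5): e=[45,15,-10] → ·
    (3,3)@(7, 7): e=[15,5,30] → #
    (5,3)@(11, 7): e=[23,21,6] → #
    (6,3)@(13, 7): e=[27,29,-6] → ·
    (3,4)@(7, 9): e=[-7,11,46] → ·
    (4,4)@(9, 9): e=[-3,19,34] → ·
    (5,4)@(11, 9): e=[1,27,22] → #
    (6,4)@(13, 9): e=[5,35,10] → #
    (7,4)@(15, 9): e=[9,43,-2] → ·
    (5,5)@(11, 11): e=[-21,33,38] → ·
    (6,5)@(13, 11): e=[-17,41,26] → ·
  covered (6 px):
    · · · · · · · · ·
    · · · · · · · · ·
    · · · · # · · · ·
    · · · # # # · · ·
    · · · · · # # · ·
    · · · · · · · · ·
    · · · · · · · · ·
    · · · · · · · · ·
    · · · · · · · · ·
    · · · · · · · · ·
    · · · · · · · · ·
    · · · · · · · · ·

Z-buffer (winner per pixel, '.' = empty):
  . . . . . . . . .
  . . . . . . . . .
  . . . 3 4 . . . .
  . . . 3 3 2 2 . .
  . . . 3 3 3 2 . .
  . . . 3 3 3 3 . .
  . . . 3 3 3 3 3 .
  . . . 2 3 3 3 2 .
  . . . 2 3 3 2 2 .
  . . 2 2 3 3 2 2 2
  . . 2 2 3 2 2 . .
  . 2 2 . . . . . .

Result: 2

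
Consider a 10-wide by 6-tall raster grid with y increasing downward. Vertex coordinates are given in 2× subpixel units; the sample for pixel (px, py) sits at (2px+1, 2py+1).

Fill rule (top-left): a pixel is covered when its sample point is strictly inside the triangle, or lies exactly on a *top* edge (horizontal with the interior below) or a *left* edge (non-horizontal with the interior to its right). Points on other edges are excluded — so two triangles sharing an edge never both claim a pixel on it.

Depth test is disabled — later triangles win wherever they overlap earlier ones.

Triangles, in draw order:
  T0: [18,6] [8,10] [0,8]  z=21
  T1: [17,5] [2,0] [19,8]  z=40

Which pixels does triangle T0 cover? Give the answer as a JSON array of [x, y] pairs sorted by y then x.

T0:
  2·area = 52
  edge (18, 6)→(8, 10): d=(-10,4) right/bottom  bias=-1
  edge (8, 10)→(0, 8): d=(-8,-2) top-left  bias=+0
  edge (0, 8)→(18, 6): d=(18,-2) top-left  bias=+0
    (4,3)@(9, 7): e=[26,26,0] → █  [on edge]
    (5,3)@(11, 7): e=[18,30,4] → █
    (6,3)@(13, 7): e=[10,34,8] → █
    (7,3)@(15, 7): e=[2,38,12] → █
    (8,3)@(17, 7): e=[-6,42,16] → ·
    (2,4)@(5, 9): e=[22,2,28] → █
    (3,4)@(7, 9): e=[14,6,32] → █
    (5,4)@(11, 9): e=[-2,14,40] → ·
    (6,4)@(13, 9): e=[-10,18,44] → ·
    (7,4)@(15, 9): e=[-18,22,48] → ·
    (2,5)@(5, 11): e=[2,-14,64] → ·
    (3,5)@(7, 11): e=[-6,-10,68] → ·
  covered (7 px):
    · · · · · · · · · ·
    · · · · · · · · · ·
    · · · · · · · · · ·
    · · · · █ █ █ █ · ·
    · · █ █ █ · · · · ·
    · · · · · · · · · ·
T1:
  2·area = 35  (B↔C swapped to make it positive)
  edge (17, 5)→(19, 8): d=(2,3) right/bottom  bias=-1
  edge (19, 8)→(2, 0): d=(-17,-8) top-left  bias=+0
  edge (2, 0)→(17, 5): d=(15,5) right/bottom  bias=-1
    (2,0)@(5, 1): e=[28,7,0] → ·  [on edge]
    (4,1)@(9, 3): e=[20,5,10] → █
    (5,1)@(11, 3): e=[14,21,0] → ·  [on edge]
    (4,2)@(9, 5): e=[24,-29,40] → ·
    (6,2)@(13, 5): e=[12,3,20] → █
    (7,2)@(15, 5): e=[6,19,10] → █
    (8,2)@(17, 5): e=[0,35,0] → ·  [on edge]
    (6,3)@(13, 7): e=[16,-31,50] → ·
    (7,3)@(15, 7): e=[10,-15,40] → ·
    (8,3)@(17, 7): e=[4,1,30] → █
    (9,3)@(19, 7): e=[-2,17,20] → ·
    (8,4)@(17, 9): e=[8,-33,60] → ·
  covered (4 px):
    · · · · · · · · · ·
    · · · · █ · · · · ·
    · · · · · · █ █ · ·
    · · · · · · · · █ ·
    · · · · · · · · · ·
    · · · · · · · · · ·

Result: [[4,3],[5,3],[6,3],[7,3],[2,4],[3,4],[4,4]]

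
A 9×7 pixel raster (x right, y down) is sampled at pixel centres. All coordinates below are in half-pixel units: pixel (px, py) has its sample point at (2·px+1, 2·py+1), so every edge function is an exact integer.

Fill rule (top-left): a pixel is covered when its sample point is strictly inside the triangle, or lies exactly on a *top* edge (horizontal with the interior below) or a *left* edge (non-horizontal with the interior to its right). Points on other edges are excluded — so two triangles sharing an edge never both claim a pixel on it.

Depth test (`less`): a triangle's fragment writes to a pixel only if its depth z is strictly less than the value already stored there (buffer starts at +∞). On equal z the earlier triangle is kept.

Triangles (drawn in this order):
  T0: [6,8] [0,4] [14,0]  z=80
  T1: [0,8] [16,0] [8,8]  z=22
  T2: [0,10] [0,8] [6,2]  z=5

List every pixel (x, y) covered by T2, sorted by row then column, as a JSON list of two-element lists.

T0:
  2·area = 80
  edge (6, 8)→(0, 4): d=(-6,-4) top-left  bias=+0
  edge (0, 4)→(14, 0): d=(14,-4) top-left  bias=+0
  edge (14, 0)→(6, 8): d=(-8,8) right/bottom  bias=-1
    (5,0)@(11, 1): e=[62,2,16] → #
    (6,0)@(13, 1): e=[70,10,0] → ·  [on edge]
    (2,1)@(5, 3): e=[26,6,48] → #
    (3,1)@(7, 3): e=[34,14,32] → #
    (4,1)@(9, 3): e=[42,22,16] → #
    (5,1)@(11, 3): e=[50,30,0] → ·  [on edge]
    (1,2)@(3, 5): e=[6,26,48] → #
    (4,2)@(9, 5): e=[30,50,0] → ·  [on edge]
    (1,3)@(3, 7): e=[-6,54,32] → ·
    (2,3)@(5, 7): e=[2,62,16] → #
    (3,3)@(7, 7): e=[10,70,0] → ·  [on edge]
    (2,4)@(5, 9): e=[-10,90,0] → ·  [on edge]
    (1,5)@(3, 11): e=[-30,110,0] → ·  [on edge]
    (0,6)@(1, 13): e=[-50,130,0] → ·  [on edge]
  covered (8 px):
    · · · · · # · · ·
    · · # # # · · · ·
    · # # # · · · · ·
    · · # · · · · · ·
    · · · · · · · · ·
    · · · · · · · · ·
    · · · · · · · · ·
T1:
  2·area = 64
  edge (0, 8)→(16, 0): d=(16,-8) top-left  bias=+0
  edge (16, 0)→(8, 8): d=(-8,8) right/bottom  bias=-1
  edge (8, 8)→(0, 8): d=(-8,0) right/bottom  bias=-1
    (7,0)@(15, 1): e=[8,0,56] → ·  [on edge]
    (5,1)@(11, 3): e=[8,16,40] → #
    (6,1)@(13, 3): e=[24,0,40] → ·  [on edge]
    (3,2)@(7, 5): e=[8,32,24] → #
    (4,2)@(9, 5): e=[24,16,24] → #
    (5,2)@(11, 5): e=[40,0,24] → ·  [on edge]
    (1,3)@(3, 7): e=[8,48,8] → #
    (2,3)@(5, 7): e=[24,32,8] → #
    (4,3)@(9, 7): e=[56,0,8] → ·  [on edge]
    (1,4)@(3, 9): e=[40,32,-8] → ·
    (2,4)@(5, 9): e=[56,16,-8] → ·
    (3,4)@(7, 9): e=[72,0,-8] → ·  [on edge]
    (2,5)@(5, 11): e=[88,0,-24] → ·  [on edge]
    (1,6)@(3, 13): e=[104,0,-40] → ·  [on edge]
  covered (6 px):
    · · · · · · · · ·
    · · · · · # · · ·
    · · · # # · · · ·
    · # # # · · · · ·
    · · · · · · · · ·
    · · · · · · · · ·
    · · · · · · · · ·
T2:
  2·area = 12
  edge (0, 10)→(0, 8): d=(0,-2) top-left  bias=+0
  edge (0, 8)→(6, 2): d=(6,-6) top-left  bias=+0
  edge (6, 2)→(0, 10): d=(-6,8) right/bottom  bias=-1
    (3,0)@(7, 1): e=[14,0,-2] → ·  [on edge]
    (2,1)@(5, 3): e=[10,0,2] → #  [on edge]
    (3,1)@(7, 3): e=[14,12,-14] → ·
    (1,2)@(3, 5): e=[6,0,6] → #  [on edge]
    (2,2)@(5, 5): e=[10,12,-10] → ·
    (0,3)@(1, 7): e=[2,0,10] → #  [on edge]
    (1,3)@(3, 7): e=[6,12,-6] → ·
    (0,4)@(1, 9): e=[2,12,-2] → ·
  covered (3 px):
    · · · · · · · · ·
    · · # · · · · · ·
    · # · · · · · · ·
    # · · · · · · · ·
    · · · · · · · · ·
    · · · · · · · · ·
    · · · · · · · · ·

Answer: [[2,1],[1,2],[0,3]]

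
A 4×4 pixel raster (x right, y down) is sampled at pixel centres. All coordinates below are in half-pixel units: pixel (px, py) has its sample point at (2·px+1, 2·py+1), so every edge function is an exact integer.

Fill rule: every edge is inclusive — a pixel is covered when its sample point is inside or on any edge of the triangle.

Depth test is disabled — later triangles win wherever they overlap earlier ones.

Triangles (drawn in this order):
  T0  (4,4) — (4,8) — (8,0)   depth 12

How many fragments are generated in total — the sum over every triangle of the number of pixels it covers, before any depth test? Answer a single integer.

T0:
  2·area = 16  (B↔C swapped to make it positive)
  edge (4, 4)→(8, 0): d=(4,-4) inclusive
  edge (8, 0)→(4, 8): d=(-4,8) inclusive
  edge (4, 8)→(4, 4): d=(0,-4) inclusive
    (3,0)@(7, 1): e=[0,4,12] → #  [on edge]
    (2,1)@(5, 3): e=[0,12,4] → #  [on edge]
    (3,1)@(7, 3): e=[8,-4,12] → ·
    (1,2)@(3, 5): e=[0,20,-4] → ·  [on edge]
    (2,2)@(5, 5): e=[8,4,4] → #
    (3,2)@(7, 5): e=[16,-12,12] → ·
    (0,3)@(1, 7): e=[0,28,-12] → ·  [on edge]
    (2,3)@(5, 7): e=[16,-4,4] → ·
  covered (3 px):
    · · · #
    · · # ·
    · · # ·
    · · · ·

Final: 3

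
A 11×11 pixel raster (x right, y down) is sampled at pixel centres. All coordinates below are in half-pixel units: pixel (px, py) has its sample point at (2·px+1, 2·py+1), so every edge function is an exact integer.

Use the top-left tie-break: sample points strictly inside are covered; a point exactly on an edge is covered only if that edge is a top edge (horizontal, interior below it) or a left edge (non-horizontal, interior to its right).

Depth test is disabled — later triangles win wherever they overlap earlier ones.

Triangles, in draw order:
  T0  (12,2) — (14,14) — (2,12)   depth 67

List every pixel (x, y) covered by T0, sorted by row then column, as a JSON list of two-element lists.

T0:
  2·area = 140
  edge (12, 2)→(14, 14): d=(2,12) right/bottom  bias=-1
  edge (14, 14)→(2, 12): d=(-12,-2) top-left  bias=+0
  edge (2, 12)→(12, 2): d=(10,-10) top-left  bias=+0
    (6,0)@(13, 1): e=[-14,154,0] → .  [on edge]
    (5,1)@(11, 3): e=[14,126,0] → X  [on edge]
    (6,1)@(13, 3): e=[-10,130,20] → .
    (4,2)@(9, 5): e=[42,98,0] → X  [on edge]
    (6,2)@(13, 5): e=[-6,106,40] → .
    (3,3)@(7, 7): e=[70,70,0] → X  [on edge]
    (6,3)@(13, 7): e=[-2,82,60] → .
    (2,4)@(5, 9): e=[98,42,0] → X  [on edge]
    (6,4)@(13, 9): e=[2,58,80] → X
    (7,4)@(15, 9): e=[-22,62,100] → .
    (1,5)@(3, 11): e=[126,14,0] → X  [on edge]
    (7,5)@(15, 11): e=[-18,38,120] → .
    (0,6)@(1, 13): e=[154,-14,0] → .  [on edge]
  covered (20 px):
    . . . . . . . . . . .
    . . . . . X . . . . .
    . . . . X X . . . . .
    . . . X X X . . . . .
    . . X X X X X . . . .
    . X X X X X X . . . .
    . . . . X X X . . . .
    . . . . . . . . . . .
    . . . . . . . . . . .
    . . . . . . . . . . .
    . . . . . . . . . . .

Answer: [[5,1],[4,2],[5,2],[3,3],[4,3],[5,3],[2,4],[3,4],[4,4],[5,4],[6,4],[1,5],[2,5],[3,5],[4,5],[5,5],[6,5],[4,6],[5,6],[6,6]]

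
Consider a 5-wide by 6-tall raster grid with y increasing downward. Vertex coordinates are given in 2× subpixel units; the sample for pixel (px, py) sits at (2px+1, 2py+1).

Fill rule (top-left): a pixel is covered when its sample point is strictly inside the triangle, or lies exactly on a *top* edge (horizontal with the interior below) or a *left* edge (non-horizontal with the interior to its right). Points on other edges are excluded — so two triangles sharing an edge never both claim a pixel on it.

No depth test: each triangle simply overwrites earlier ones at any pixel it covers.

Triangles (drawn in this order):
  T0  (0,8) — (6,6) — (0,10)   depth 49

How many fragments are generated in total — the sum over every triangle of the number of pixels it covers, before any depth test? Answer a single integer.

T0:
  2·area = 12
  edge (0, 8)→(6, 6): d=(6,-2) top-left  bias=+0
  edge (6, 6)→(0, 10): d=(-6,4) right/bottom  bias=-1
  edge (0, 10)→(0, 8): d=(0,-2) top-left  bias=+0
    (4,2)@(9, 5): e=[0,-6,18] → .  [on edge]
    (1,3)@(3, 7): e=[0,6,6] → X  [on edge]
    (2,3)@(5, 7): e=[4,-2,10] → .
    (0,4)@(1, 9): e=[8,2,2] → X
    (1,4)@(3, 9): e=[12,-6,6] → .
    (0,5)@(1, 11): e=[20,-10,2] → .
  covered (2 px):
    . . . . .
    . . . . .
    . . . . .
    . X . . .
    X . . . .
    . . . . .

Final: 2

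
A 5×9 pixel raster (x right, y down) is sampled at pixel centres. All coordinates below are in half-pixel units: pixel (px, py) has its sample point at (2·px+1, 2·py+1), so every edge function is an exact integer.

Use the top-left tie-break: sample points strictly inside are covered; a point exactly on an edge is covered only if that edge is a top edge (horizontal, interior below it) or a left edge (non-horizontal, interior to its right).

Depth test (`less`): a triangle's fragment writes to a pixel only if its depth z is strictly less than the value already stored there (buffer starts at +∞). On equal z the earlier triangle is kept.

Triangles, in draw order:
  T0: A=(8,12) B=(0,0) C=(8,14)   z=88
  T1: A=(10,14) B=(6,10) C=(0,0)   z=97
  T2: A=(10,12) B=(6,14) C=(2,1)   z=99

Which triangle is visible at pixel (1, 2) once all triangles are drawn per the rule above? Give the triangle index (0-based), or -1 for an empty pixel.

T0:
  2·area = 16  (B↔C swapped to make it positive)
  edge (8, 12)→(8, 14): d=(0,2) right/bottom  bias=-1
  edge (8, 14)→(0, 0): d=(-8,-14) top-left  bias=+0
  edge (0, 0)→(8, 12): d=(8,12) right/bottom  bias=-1
    (1,2)@(3, 5): e=[10,2,4] → X
    (2,2)@(5, 5): e=[6,30,-20] → .
    (1,3)@(3, 7): e=[10,-14,20] → .
    (3,5)@(7, 11): e=[2,10,4] → X
    (4,5)@(9, 11): e=[-2,38,-20] → .
    (3,6)@(7, 13): e=[2,-6,20] → .
  covered (2 px):
    . . . . .
    . . . . .
    . X . . .
    . . . . .
    . . . . .
    . . . X .
    . . . . .
    . . . . .
    . . . . .
T1:
  2·area = 16
  edge (10, 14)→(6, 10): d=(-4,-4) top-left  bias=+0
  edge (6, 10)→(0, 0): d=(-6,-10) top-left  bias=+0
  edge (0, 0)→(10, 14): d=(10,14) right/bottom  bias=-1
    (0,2)@(1, 5): e=[0,-20,36] → .  [on edge]
    (1,2)@(3, 5): e=[8,0,8] → X  [on edge]
    (2,2)@(5, 5): e=[16,20,-20] → .
    (1,3)@(3, 7): e=[0,-12,28] → .  [on edge]
    (2,3)@(5, 7): e=[8,8,0] → .  [on edge]
    (2,4)@(5, 9): e=[0,-4,20] → .  [on edge]
    (3,5)@(7, 11): e=[0,4,12] → X  [on edge]
    (4,5)@(9, 11): e=[8,24,-16] → .
    (3,6)@(7, 13): e=[-8,-8,32] → .
    (4,6)@(9, 13): e=[0,12,4] → X  [on edge]
    (4,7)@(9, 15): e=[-8,0,24] → .  [on edge]
  covered (3 px):
    . . . . .
    . . . . .
    . X . . .
    . . . . .
    . . . . .
    . . . X .
    . . . . X
    . . . . .
    . . . . .
T2:
  2·area = 60
  edge (10, 12)→(6, 14): d=(-4,2) right/bottom  bias=-1
  edge (6, 14)→(2, 1): d=(-4,-13) top-left  bias=+0
  edge (2, 1)→(10, 12): d=(8,11) right/bottom  bias=-1
    (1,1)@(3, 3): e=[50,5,5] → X
    (2,1)@(5, 3): e=[46,31,-17] → .
    (1,2)@(3, 5): e=[42,-3,21] → .
    (2,3)@(5, 7): e=[30,15,15] → X
    (3,3)@(7, 7): e=[26,41,-7] → .
    (2,4)@(5, 9): e=[22,7,31] → X
    (3,4)@(7, 9): e=[18,33,9] → X
    (4,4)@(9, 9): e=[14,59,-13] → .
    (2,5)@(5, 11): e=[14,-1,47] → .
    (3,5)@(7, 11): e=[10,25,25] → X
    (4,5)@(9, 11): e=[6,51,3] → X
    (3,6)@(7, 13): e=[2,17,41] → X
  covered (7 px):
    . . . . .
    . X . . .
    . . . . .
    . . X . .
    . . X X .
    . . . X X
    . . . X .
    . . . . .
    . . . . .

Z-buffer (winner per pixel, '.' = empty):
  . . . . .
  . 2 . . .
  . 0 . . .
  . . 2 . .
  . . 2 2 .
  . . . 0 2
  . . . 2 1
  . . . . .
  . . . . .

Final: 0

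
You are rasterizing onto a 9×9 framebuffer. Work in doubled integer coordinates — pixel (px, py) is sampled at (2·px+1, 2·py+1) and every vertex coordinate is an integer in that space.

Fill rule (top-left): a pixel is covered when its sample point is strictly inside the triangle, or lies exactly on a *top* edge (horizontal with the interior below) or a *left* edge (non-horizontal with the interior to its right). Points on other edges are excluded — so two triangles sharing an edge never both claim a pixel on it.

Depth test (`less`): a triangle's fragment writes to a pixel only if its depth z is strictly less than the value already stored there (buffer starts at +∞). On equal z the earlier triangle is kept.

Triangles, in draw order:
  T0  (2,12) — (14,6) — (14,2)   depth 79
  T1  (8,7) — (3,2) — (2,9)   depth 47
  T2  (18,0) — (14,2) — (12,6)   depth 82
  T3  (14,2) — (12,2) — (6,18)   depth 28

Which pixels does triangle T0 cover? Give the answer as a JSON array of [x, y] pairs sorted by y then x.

T0:
  2·area = 48  (B↔C swapped to make it positive)
  edge (2, 12)→(14, 2): d=(12,-10) top-left  bias=+0
  edge (14, 2)→(14, 6): d=(0,4) right/bottom  bias=-1
  edge (14, 6)→(2, 12): d=(-12,6) right/bottom  bias=-1
    (6,1)@(13, 3): e=[2,4,42] → #
    (7,1)@(15, 3): e=[22,-4,30] → ·
    (5,2)@(11, 5): e=[6,12,30] → #
    (7,2)@(15, 5): e=[46,-4,6] → ·
    (4,3)@(9, 7): e=[10,20,18] → #
    (6,3)@(13, 7): e=[50,4,-6] → ·
    (3,4)@(7, 9): e=[14,28,6] → #
    (4,4)@(9, 9): e=[34,20,-6] → ·
    (5,4)@(11, 9): e=[54,12,-18] → ·
    (3,5)@(7, 11): e=[38,28,-18] → ·
  covered (6 px):
    · · · · · · · · ·
    · · · · · · # · ·
    · · · · · # # · ·
    · · · · # # · · ·
    · · · # · · · · ·
    · · · · · · · · ·
    · · · · · · · · ·
    · · · · · · · · ·
    · · · · · · · · ·
T1:
  2·area = 40  (B↔C swapped to make it positive)
  edge (8, 7)→(2, 9): d=(-6,2) right/bottom  bias=-1
  edge (2, 9)→(3, 2): d=(1,-7) top-left  bias=+0
  edge (3, 2)→(8, 7): d=(5,5) right/bottom  bias=-1
    (1,1)@(3, 3): e=[34,1,5] → #
    (2,1)@(5, 3): e=[30,15,-5] → ·
    (1,2)@(3, 5): e=[22,3,15] → #
    (2,2)@(5, 5): e=[18,17,5] → #
    (3,2)@(7, 5): e=[14,31,-5] → ·
    (1,3)@(3, 7): e=[10,5,25] → #
    (3,3)@(7, 7): e=[2,33,5] → #
    (4,3)@(9, 7): e=[-2,47,-5] → ·
    (1,4)@(3, 9): e=[-2,7,35] → ·
    (2,4)@(5, 9): e=[-6,21,25] → ·
    (3,4)@(7, 9): e=[-10,35,15] → ·
  covered (6 px):
    · · · · · · · · ·
    · # · · · · · · ·
    · # # · · · · · ·
    · # # # · · · · ·
    · · · · · · · · ·
    · · · · · · · · ·
    · · · · · · · · ·
    · · · · · · · · ·
    · · · · · · · · ·
T2:
  2·area = 12  (B↔C swapped to make it positive)
  edge (18, 0)→(12, 6): d=(-6,6) right/bottom  bias=-1
  edge (12, 6)→(14, 2): d=(2,-4) top-left  bias=+0
  edge (14, 2)→(18, 0): d=(4,-2) top-left  bias=+0
    (8,0)@(17, 1): e=[0,10,2] → ·  [on edge]
    (7,1)@(15, 3): e=[0,6,6] → ·  [on edge]
    (6,2)@(13, 5): e=[0,2,10] → ·  [on edge]
    (5,3)@(11, 7): e=[0,-2,14] → ·  [on edge]
    (4,4)@(9, 9): e=[0,-6,18] → ·  [on edge]
    (3,5)@(7, 11): e=[0,-10,22] → ·  [on edge]
    (2,6)@(5, 13): e=[0,-14,26] → ·  [on edge]
    (1,7)@(3, 15): e=[0,-18,30] → ·  [on edge]
    (0,8)@(1, 17): e=[0,-22,34] → ·  [on edge]
  covered (0 px):
    · · · · · · · · ·
    · · · · · · · · ·
    · · · · · · · · ·
    · · · · · · · · ·
    · · · · · · · · ·
    · · · · · · · · ·
    · · · · · · · · ·
    · · · · · · · · ·
    · · · · · · · · ·
T3:
  2·area = 32  (B↔C swapped to make it positive)
  edge (14, 2)→(6, 18): d=(-8,16) right/bottom  bias=-1
  edge (6, 18)→(12, 2): d=(6,-16) top-left  bias=+0
  edge (12, 2)→(14, 2): d=(2,0) top-left  bias=+0
    (6,1)@(13, 3): e=[8,22,2] → #
    (7,1)@(15, 3): e=[-24,54,2] → ·
    (5,2)@(11, 5): e=[24,2,6] → #
    (6,2)@(13, 5): e=[-8,34,6] → ·
    (5,3)@(11, 7): e=[8,14,10] → #
    (6,3)@(13, 7): e=[-24,46,10] → ·
    (5,4)@(11, 9): e=[-8,26,14] → ·
    (4,5)@(9, 11): e=[8,6,18] → #
    (5,5)@(11, 11): e=[-24,38,18] → ·
    (4,6)@(9, 13): e=[-8,18,22] → ·
  covered (4 px):
    · · · · · · · · ·
    · · · · · · # · ·
    · · · · · # · · ·
    · · · · · # · · ·
    · · · · · · · · ·
    · · · · # · · · ·
    · · · · · · · · ·
    · · · · · · · · ·
    · · · · · · · · ·

Final: [[6,1],[5,2],[6,2],[4,3],[5,3],[3,4]]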